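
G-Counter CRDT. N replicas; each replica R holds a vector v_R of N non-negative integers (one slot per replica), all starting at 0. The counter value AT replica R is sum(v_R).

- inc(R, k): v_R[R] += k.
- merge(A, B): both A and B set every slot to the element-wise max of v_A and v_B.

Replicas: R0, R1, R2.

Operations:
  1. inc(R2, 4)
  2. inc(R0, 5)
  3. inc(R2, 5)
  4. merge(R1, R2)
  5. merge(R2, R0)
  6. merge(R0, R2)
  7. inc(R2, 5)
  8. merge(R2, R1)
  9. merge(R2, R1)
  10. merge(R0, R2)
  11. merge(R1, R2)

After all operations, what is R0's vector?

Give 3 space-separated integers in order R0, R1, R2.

Op 1: inc R2 by 4 -> R2=(0,0,4) value=4
Op 2: inc R0 by 5 -> R0=(5,0,0) value=5
Op 3: inc R2 by 5 -> R2=(0,0,9) value=9
Op 4: merge R1<->R2 -> R1=(0,0,9) R2=(0,0,9)
Op 5: merge R2<->R0 -> R2=(5,0,9) R0=(5,0,9)
Op 6: merge R0<->R2 -> R0=(5,0,9) R2=(5,0,9)
Op 7: inc R2 by 5 -> R2=(5,0,14) value=19
Op 8: merge R2<->R1 -> R2=(5,0,14) R1=(5,0,14)
Op 9: merge R2<->R1 -> R2=(5,0,14) R1=(5,0,14)
Op 10: merge R0<->R2 -> R0=(5,0,14) R2=(5,0,14)
Op 11: merge R1<->R2 -> R1=(5,0,14) R2=(5,0,14)

Answer: 5 0 14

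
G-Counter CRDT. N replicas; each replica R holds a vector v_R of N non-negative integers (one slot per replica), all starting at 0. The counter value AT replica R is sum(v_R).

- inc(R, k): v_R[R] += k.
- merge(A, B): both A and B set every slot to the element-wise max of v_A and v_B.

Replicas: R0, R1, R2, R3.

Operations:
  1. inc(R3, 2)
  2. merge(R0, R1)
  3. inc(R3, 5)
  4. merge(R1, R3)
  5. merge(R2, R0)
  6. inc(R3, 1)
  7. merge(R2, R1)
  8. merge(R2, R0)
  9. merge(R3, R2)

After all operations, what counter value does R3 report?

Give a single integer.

Op 1: inc R3 by 2 -> R3=(0,0,0,2) value=2
Op 2: merge R0<->R1 -> R0=(0,0,0,0) R1=(0,0,0,0)
Op 3: inc R3 by 5 -> R3=(0,0,0,7) value=7
Op 4: merge R1<->R3 -> R1=(0,0,0,7) R3=(0,0,0,7)
Op 5: merge R2<->R0 -> R2=(0,0,0,0) R0=(0,0,0,0)
Op 6: inc R3 by 1 -> R3=(0,0,0,8) value=8
Op 7: merge R2<->R1 -> R2=(0,0,0,7) R1=(0,0,0,7)
Op 8: merge R2<->R0 -> R2=(0,0,0,7) R0=(0,0,0,7)
Op 9: merge R3<->R2 -> R3=(0,0,0,8) R2=(0,0,0,8)

Answer: 8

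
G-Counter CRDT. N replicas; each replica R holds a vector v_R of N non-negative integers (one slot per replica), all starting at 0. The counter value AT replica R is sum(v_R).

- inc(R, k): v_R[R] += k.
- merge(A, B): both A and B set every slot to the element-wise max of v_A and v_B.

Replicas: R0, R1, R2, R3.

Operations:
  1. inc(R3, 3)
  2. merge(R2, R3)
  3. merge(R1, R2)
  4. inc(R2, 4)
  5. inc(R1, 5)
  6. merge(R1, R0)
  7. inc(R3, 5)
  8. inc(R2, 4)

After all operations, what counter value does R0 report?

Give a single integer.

Op 1: inc R3 by 3 -> R3=(0,0,0,3) value=3
Op 2: merge R2<->R3 -> R2=(0,0,0,3) R3=(0,0,0,3)
Op 3: merge R1<->R2 -> R1=(0,0,0,3) R2=(0,0,0,3)
Op 4: inc R2 by 4 -> R2=(0,0,4,3) value=7
Op 5: inc R1 by 5 -> R1=(0,5,0,3) value=8
Op 6: merge R1<->R0 -> R1=(0,5,0,3) R0=(0,5,0,3)
Op 7: inc R3 by 5 -> R3=(0,0,0,8) value=8
Op 8: inc R2 by 4 -> R2=(0,0,8,3) value=11

Answer: 8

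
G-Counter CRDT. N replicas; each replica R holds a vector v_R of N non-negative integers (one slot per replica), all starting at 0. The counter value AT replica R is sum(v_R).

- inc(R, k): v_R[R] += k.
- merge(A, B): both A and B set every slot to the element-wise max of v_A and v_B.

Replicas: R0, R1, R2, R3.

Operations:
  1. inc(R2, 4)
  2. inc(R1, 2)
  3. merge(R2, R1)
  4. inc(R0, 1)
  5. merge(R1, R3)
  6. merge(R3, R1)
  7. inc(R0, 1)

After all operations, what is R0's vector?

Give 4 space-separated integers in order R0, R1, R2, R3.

Op 1: inc R2 by 4 -> R2=(0,0,4,0) value=4
Op 2: inc R1 by 2 -> R1=(0,2,0,0) value=2
Op 3: merge R2<->R1 -> R2=(0,2,4,0) R1=(0,2,4,0)
Op 4: inc R0 by 1 -> R0=(1,0,0,0) value=1
Op 5: merge R1<->R3 -> R1=(0,2,4,0) R3=(0,2,4,0)
Op 6: merge R3<->R1 -> R3=(0,2,4,0) R1=(0,2,4,0)
Op 7: inc R0 by 1 -> R0=(2,0,0,0) value=2

Answer: 2 0 0 0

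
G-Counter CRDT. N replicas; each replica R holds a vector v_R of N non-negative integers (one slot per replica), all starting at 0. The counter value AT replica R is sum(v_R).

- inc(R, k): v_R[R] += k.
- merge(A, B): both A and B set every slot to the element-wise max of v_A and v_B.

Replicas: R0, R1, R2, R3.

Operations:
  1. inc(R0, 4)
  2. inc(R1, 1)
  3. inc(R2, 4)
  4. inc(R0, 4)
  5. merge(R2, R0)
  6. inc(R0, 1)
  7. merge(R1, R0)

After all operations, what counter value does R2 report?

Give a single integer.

Answer: 12

Derivation:
Op 1: inc R0 by 4 -> R0=(4,0,0,0) value=4
Op 2: inc R1 by 1 -> R1=(0,1,0,0) value=1
Op 3: inc R2 by 4 -> R2=(0,0,4,0) value=4
Op 4: inc R0 by 4 -> R0=(8,0,0,0) value=8
Op 5: merge R2<->R0 -> R2=(8,0,4,0) R0=(8,0,4,0)
Op 6: inc R0 by 1 -> R0=(9,0,4,0) value=13
Op 7: merge R1<->R0 -> R1=(9,1,4,0) R0=(9,1,4,0)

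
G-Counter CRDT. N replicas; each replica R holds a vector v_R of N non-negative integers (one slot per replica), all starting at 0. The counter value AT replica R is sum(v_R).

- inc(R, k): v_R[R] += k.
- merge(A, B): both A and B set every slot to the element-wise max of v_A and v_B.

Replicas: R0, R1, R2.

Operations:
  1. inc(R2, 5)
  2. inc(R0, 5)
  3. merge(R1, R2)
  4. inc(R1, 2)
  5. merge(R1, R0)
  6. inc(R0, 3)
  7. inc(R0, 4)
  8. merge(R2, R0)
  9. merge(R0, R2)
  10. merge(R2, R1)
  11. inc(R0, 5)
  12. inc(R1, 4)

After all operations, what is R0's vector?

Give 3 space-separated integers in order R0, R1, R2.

Answer: 17 2 5

Derivation:
Op 1: inc R2 by 5 -> R2=(0,0,5) value=5
Op 2: inc R0 by 5 -> R0=(5,0,0) value=5
Op 3: merge R1<->R2 -> R1=(0,0,5) R2=(0,0,5)
Op 4: inc R1 by 2 -> R1=(0,2,5) value=7
Op 5: merge R1<->R0 -> R1=(5,2,5) R0=(5,2,5)
Op 6: inc R0 by 3 -> R0=(8,2,5) value=15
Op 7: inc R0 by 4 -> R0=(12,2,5) value=19
Op 8: merge R2<->R0 -> R2=(12,2,5) R0=(12,2,5)
Op 9: merge R0<->R2 -> R0=(12,2,5) R2=(12,2,5)
Op 10: merge R2<->R1 -> R2=(12,2,5) R1=(12,2,5)
Op 11: inc R0 by 5 -> R0=(17,2,5) value=24
Op 12: inc R1 by 4 -> R1=(12,6,5) value=23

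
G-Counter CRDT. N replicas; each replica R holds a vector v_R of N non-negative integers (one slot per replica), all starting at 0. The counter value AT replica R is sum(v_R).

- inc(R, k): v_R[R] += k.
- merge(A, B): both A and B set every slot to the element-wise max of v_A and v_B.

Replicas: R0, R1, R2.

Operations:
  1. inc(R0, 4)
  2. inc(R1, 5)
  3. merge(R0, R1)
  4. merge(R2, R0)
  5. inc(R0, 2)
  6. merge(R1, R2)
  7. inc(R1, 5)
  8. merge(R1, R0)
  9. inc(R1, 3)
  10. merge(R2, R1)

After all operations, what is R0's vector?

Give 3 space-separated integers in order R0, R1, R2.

Answer: 6 10 0

Derivation:
Op 1: inc R0 by 4 -> R0=(4,0,0) value=4
Op 2: inc R1 by 5 -> R1=(0,5,0) value=5
Op 3: merge R0<->R1 -> R0=(4,5,0) R1=(4,5,0)
Op 4: merge R2<->R0 -> R2=(4,5,0) R0=(4,5,0)
Op 5: inc R0 by 2 -> R0=(6,5,0) value=11
Op 6: merge R1<->R2 -> R1=(4,5,0) R2=(4,5,0)
Op 7: inc R1 by 5 -> R1=(4,10,0) value=14
Op 8: merge R1<->R0 -> R1=(6,10,0) R0=(6,10,0)
Op 9: inc R1 by 3 -> R1=(6,13,0) value=19
Op 10: merge R2<->R1 -> R2=(6,13,0) R1=(6,13,0)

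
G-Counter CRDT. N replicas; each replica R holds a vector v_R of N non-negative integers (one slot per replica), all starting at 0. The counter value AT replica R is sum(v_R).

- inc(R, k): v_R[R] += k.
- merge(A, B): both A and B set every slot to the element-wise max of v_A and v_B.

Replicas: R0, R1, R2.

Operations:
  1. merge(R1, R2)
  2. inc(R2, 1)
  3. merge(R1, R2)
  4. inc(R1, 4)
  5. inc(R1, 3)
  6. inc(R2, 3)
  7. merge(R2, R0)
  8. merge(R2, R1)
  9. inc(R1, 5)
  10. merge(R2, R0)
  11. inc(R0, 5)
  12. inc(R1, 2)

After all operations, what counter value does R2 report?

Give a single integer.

Answer: 11

Derivation:
Op 1: merge R1<->R2 -> R1=(0,0,0) R2=(0,0,0)
Op 2: inc R2 by 1 -> R2=(0,0,1) value=1
Op 3: merge R1<->R2 -> R1=(0,0,1) R2=(0,0,1)
Op 4: inc R1 by 4 -> R1=(0,4,1) value=5
Op 5: inc R1 by 3 -> R1=(0,7,1) value=8
Op 6: inc R2 by 3 -> R2=(0,0,4) value=4
Op 7: merge R2<->R0 -> R2=(0,0,4) R0=(0,0,4)
Op 8: merge R2<->R1 -> R2=(0,7,4) R1=(0,7,4)
Op 9: inc R1 by 5 -> R1=(0,12,4) value=16
Op 10: merge R2<->R0 -> R2=(0,7,4) R0=(0,7,4)
Op 11: inc R0 by 5 -> R0=(5,7,4) value=16
Op 12: inc R1 by 2 -> R1=(0,14,4) value=18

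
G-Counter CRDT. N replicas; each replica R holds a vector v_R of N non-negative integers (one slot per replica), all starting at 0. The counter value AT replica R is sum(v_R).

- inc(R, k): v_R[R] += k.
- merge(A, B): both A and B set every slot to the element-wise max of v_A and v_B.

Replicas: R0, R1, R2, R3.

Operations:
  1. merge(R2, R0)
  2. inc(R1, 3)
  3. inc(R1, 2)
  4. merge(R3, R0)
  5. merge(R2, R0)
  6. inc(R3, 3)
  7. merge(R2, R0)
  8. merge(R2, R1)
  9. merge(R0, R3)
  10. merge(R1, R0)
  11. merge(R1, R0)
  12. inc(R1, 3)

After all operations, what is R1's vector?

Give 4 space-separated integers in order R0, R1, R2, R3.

Answer: 0 8 0 3

Derivation:
Op 1: merge R2<->R0 -> R2=(0,0,0,0) R0=(0,0,0,0)
Op 2: inc R1 by 3 -> R1=(0,3,0,0) value=3
Op 3: inc R1 by 2 -> R1=(0,5,0,0) value=5
Op 4: merge R3<->R0 -> R3=(0,0,0,0) R0=(0,0,0,0)
Op 5: merge R2<->R0 -> R2=(0,0,0,0) R0=(0,0,0,0)
Op 6: inc R3 by 3 -> R3=(0,0,0,3) value=3
Op 7: merge R2<->R0 -> R2=(0,0,0,0) R0=(0,0,0,0)
Op 8: merge R2<->R1 -> R2=(0,5,0,0) R1=(0,5,0,0)
Op 9: merge R0<->R3 -> R0=(0,0,0,3) R3=(0,0,0,3)
Op 10: merge R1<->R0 -> R1=(0,5,0,3) R0=(0,5,0,3)
Op 11: merge R1<->R0 -> R1=(0,5,0,3) R0=(0,5,0,3)
Op 12: inc R1 by 3 -> R1=(0,8,0,3) value=11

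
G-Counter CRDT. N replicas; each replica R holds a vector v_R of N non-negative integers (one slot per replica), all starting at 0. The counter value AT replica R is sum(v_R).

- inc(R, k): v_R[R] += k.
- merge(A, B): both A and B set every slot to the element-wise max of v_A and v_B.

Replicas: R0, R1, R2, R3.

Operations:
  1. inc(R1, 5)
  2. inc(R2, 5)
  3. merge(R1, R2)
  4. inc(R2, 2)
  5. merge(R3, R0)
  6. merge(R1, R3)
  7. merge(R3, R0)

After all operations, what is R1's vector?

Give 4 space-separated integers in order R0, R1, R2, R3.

Answer: 0 5 5 0

Derivation:
Op 1: inc R1 by 5 -> R1=(0,5,0,0) value=5
Op 2: inc R2 by 5 -> R2=(0,0,5,0) value=5
Op 3: merge R1<->R2 -> R1=(0,5,5,0) R2=(0,5,5,0)
Op 4: inc R2 by 2 -> R2=(0,5,7,0) value=12
Op 5: merge R3<->R0 -> R3=(0,0,0,0) R0=(0,0,0,0)
Op 6: merge R1<->R3 -> R1=(0,5,5,0) R3=(0,5,5,0)
Op 7: merge R3<->R0 -> R3=(0,5,5,0) R0=(0,5,5,0)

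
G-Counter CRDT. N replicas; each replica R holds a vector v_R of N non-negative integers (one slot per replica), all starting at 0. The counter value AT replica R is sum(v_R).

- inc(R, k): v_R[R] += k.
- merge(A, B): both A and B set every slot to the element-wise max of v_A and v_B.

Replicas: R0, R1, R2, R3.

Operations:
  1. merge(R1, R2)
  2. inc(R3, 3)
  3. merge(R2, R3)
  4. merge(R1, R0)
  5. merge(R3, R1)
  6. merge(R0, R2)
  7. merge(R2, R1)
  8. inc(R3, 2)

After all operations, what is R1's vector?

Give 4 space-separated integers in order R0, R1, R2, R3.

Answer: 0 0 0 3

Derivation:
Op 1: merge R1<->R2 -> R1=(0,0,0,0) R2=(0,0,0,0)
Op 2: inc R3 by 3 -> R3=(0,0,0,3) value=3
Op 3: merge R2<->R3 -> R2=(0,0,0,3) R3=(0,0,0,3)
Op 4: merge R1<->R0 -> R1=(0,0,0,0) R0=(0,0,0,0)
Op 5: merge R3<->R1 -> R3=(0,0,0,3) R1=(0,0,0,3)
Op 6: merge R0<->R2 -> R0=(0,0,0,3) R2=(0,0,0,3)
Op 7: merge R2<->R1 -> R2=(0,0,0,3) R1=(0,0,0,3)
Op 8: inc R3 by 2 -> R3=(0,0,0,5) value=5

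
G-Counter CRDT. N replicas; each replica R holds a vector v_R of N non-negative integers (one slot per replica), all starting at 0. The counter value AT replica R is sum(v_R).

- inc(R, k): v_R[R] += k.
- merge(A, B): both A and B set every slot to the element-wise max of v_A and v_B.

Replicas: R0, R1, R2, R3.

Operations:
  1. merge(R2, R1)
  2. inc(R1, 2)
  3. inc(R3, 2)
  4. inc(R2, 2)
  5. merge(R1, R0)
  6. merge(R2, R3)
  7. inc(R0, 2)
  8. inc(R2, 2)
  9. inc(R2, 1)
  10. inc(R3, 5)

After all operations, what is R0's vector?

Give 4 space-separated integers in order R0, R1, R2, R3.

Answer: 2 2 0 0

Derivation:
Op 1: merge R2<->R1 -> R2=(0,0,0,0) R1=(0,0,0,0)
Op 2: inc R1 by 2 -> R1=(0,2,0,0) value=2
Op 3: inc R3 by 2 -> R3=(0,0,0,2) value=2
Op 4: inc R2 by 2 -> R2=(0,0,2,0) value=2
Op 5: merge R1<->R0 -> R1=(0,2,0,0) R0=(0,2,0,0)
Op 6: merge R2<->R3 -> R2=(0,0,2,2) R3=(0,0,2,2)
Op 7: inc R0 by 2 -> R0=(2,2,0,0) value=4
Op 8: inc R2 by 2 -> R2=(0,0,4,2) value=6
Op 9: inc R2 by 1 -> R2=(0,0,5,2) value=7
Op 10: inc R3 by 5 -> R3=(0,0,2,7) value=9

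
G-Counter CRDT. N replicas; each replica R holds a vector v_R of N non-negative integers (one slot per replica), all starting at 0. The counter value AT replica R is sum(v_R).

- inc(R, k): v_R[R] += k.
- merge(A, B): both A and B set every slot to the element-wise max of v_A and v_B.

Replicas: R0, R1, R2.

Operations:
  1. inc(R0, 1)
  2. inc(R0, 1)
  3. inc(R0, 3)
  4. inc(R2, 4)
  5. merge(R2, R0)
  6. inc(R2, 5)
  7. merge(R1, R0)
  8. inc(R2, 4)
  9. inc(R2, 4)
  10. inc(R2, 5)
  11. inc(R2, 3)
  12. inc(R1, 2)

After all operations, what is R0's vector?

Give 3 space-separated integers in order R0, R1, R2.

Op 1: inc R0 by 1 -> R0=(1,0,0) value=1
Op 2: inc R0 by 1 -> R0=(2,0,0) value=2
Op 3: inc R0 by 3 -> R0=(5,0,0) value=5
Op 4: inc R2 by 4 -> R2=(0,0,4) value=4
Op 5: merge R2<->R0 -> R2=(5,0,4) R0=(5,0,4)
Op 6: inc R2 by 5 -> R2=(5,0,9) value=14
Op 7: merge R1<->R0 -> R1=(5,0,4) R0=(5,0,4)
Op 8: inc R2 by 4 -> R2=(5,0,13) value=18
Op 9: inc R2 by 4 -> R2=(5,0,17) value=22
Op 10: inc R2 by 5 -> R2=(5,0,22) value=27
Op 11: inc R2 by 3 -> R2=(5,0,25) value=30
Op 12: inc R1 by 2 -> R1=(5,2,4) value=11

Answer: 5 0 4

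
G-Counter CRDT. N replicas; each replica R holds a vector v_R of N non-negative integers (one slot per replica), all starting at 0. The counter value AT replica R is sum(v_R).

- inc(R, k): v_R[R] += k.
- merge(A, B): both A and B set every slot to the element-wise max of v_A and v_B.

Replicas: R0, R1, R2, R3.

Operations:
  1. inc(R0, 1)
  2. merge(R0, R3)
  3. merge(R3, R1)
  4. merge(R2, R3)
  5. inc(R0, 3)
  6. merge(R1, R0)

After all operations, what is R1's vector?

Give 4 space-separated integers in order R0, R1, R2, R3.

Op 1: inc R0 by 1 -> R0=(1,0,0,0) value=1
Op 2: merge R0<->R3 -> R0=(1,0,0,0) R3=(1,0,0,0)
Op 3: merge R3<->R1 -> R3=(1,0,0,0) R1=(1,0,0,0)
Op 4: merge R2<->R3 -> R2=(1,0,0,0) R3=(1,0,0,0)
Op 5: inc R0 by 3 -> R0=(4,0,0,0) value=4
Op 6: merge R1<->R0 -> R1=(4,0,0,0) R0=(4,0,0,0)

Answer: 4 0 0 0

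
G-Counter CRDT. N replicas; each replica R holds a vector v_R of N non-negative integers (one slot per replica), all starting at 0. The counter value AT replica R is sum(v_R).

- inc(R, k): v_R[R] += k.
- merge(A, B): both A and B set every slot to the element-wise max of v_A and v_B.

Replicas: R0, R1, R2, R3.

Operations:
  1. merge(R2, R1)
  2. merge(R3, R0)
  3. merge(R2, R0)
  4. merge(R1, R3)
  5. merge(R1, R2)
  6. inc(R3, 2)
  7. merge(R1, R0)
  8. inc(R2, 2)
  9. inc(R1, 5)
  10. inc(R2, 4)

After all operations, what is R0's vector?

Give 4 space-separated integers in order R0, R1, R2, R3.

Op 1: merge R2<->R1 -> R2=(0,0,0,0) R1=(0,0,0,0)
Op 2: merge R3<->R0 -> R3=(0,0,0,0) R0=(0,0,0,0)
Op 3: merge R2<->R0 -> R2=(0,0,0,0) R0=(0,0,0,0)
Op 4: merge R1<->R3 -> R1=(0,0,0,0) R3=(0,0,0,0)
Op 5: merge R1<->R2 -> R1=(0,0,0,0) R2=(0,0,0,0)
Op 6: inc R3 by 2 -> R3=(0,0,0,2) value=2
Op 7: merge R1<->R0 -> R1=(0,0,0,0) R0=(0,0,0,0)
Op 8: inc R2 by 2 -> R2=(0,0,2,0) value=2
Op 9: inc R1 by 5 -> R1=(0,5,0,0) value=5
Op 10: inc R2 by 4 -> R2=(0,0,6,0) value=6

Answer: 0 0 0 0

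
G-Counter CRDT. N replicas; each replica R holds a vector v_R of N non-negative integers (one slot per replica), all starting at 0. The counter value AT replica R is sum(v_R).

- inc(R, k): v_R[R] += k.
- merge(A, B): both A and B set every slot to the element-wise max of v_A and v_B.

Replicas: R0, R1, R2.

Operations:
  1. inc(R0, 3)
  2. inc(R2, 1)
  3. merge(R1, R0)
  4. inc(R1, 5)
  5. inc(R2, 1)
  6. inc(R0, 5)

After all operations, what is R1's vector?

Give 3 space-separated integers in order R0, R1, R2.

Answer: 3 5 0

Derivation:
Op 1: inc R0 by 3 -> R0=(3,0,0) value=3
Op 2: inc R2 by 1 -> R2=(0,0,1) value=1
Op 3: merge R1<->R0 -> R1=(3,0,0) R0=(3,0,0)
Op 4: inc R1 by 5 -> R1=(3,5,0) value=8
Op 5: inc R2 by 1 -> R2=(0,0,2) value=2
Op 6: inc R0 by 5 -> R0=(8,0,0) value=8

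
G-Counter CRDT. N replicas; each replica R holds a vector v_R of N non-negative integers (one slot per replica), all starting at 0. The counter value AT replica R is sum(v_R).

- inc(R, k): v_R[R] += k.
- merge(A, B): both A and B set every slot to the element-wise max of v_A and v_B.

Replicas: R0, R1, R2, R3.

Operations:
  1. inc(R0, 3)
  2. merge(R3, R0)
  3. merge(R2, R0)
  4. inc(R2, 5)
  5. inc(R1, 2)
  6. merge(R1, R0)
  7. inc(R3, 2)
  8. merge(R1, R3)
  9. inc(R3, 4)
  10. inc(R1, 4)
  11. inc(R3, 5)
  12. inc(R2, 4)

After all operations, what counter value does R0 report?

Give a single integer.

Op 1: inc R0 by 3 -> R0=(3,0,0,0) value=3
Op 2: merge R3<->R0 -> R3=(3,0,0,0) R0=(3,0,0,0)
Op 3: merge R2<->R0 -> R2=(3,0,0,0) R0=(3,0,0,0)
Op 4: inc R2 by 5 -> R2=(3,0,5,0) value=8
Op 5: inc R1 by 2 -> R1=(0,2,0,0) value=2
Op 6: merge R1<->R0 -> R1=(3,2,0,0) R0=(3,2,0,0)
Op 7: inc R3 by 2 -> R3=(3,0,0,2) value=5
Op 8: merge R1<->R3 -> R1=(3,2,0,2) R3=(3,2,0,2)
Op 9: inc R3 by 4 -> R3=(3,2,0,6) value=11
Op 10: inc R1 by 4 -> R1=(3,6,0,2) value=11
Op 11: inc R3 by 5 -> R3=(3,2,0,11) value=16
Op 12: inc R2 by 4 -> R2=(3,0,9,0) value=12

Answer: 5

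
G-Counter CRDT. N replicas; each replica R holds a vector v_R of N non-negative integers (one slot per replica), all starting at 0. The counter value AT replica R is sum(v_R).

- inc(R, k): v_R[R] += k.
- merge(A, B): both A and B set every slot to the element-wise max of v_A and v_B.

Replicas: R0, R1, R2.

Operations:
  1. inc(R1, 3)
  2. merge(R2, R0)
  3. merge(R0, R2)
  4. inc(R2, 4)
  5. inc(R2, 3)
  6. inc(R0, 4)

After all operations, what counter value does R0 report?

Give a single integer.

Answer: 4

Derivation:
Op 1: inc R1 by 3 -> R1=(0,3,0) value=3
Op 2: merge R2<->R0 -> R2=(0,0,0) R0=(0,0,0)
Op 3: merge R0<->R2 -> R0=(0,0,0) R2=(0,0,0)
Op 4: inc R2 by 4 -> R2=(0,0,4) value=4
Op 5: inc R2 by 3 -> R2=(0,0,7) value=7
Op 6: inc R0 by 4 -> R0=(4,0,0) value=4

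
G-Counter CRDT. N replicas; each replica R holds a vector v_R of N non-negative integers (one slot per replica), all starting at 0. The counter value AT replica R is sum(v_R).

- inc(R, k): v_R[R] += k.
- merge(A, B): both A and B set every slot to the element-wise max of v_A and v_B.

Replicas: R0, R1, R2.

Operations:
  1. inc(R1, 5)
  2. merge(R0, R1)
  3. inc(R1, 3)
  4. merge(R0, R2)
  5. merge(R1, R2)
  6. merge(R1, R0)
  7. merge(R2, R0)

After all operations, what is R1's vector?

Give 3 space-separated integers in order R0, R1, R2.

Answer: 0 8 0

Derivation:
Op 1: inc R1 by 5 -> R1=(0,5,0) value=5
Op 2: merge R0<->R1 -> R0=(0,5,0) R1=(0,5,0)
Op 3: inc R1 by 3 -> R1=(0,8,0) value=8
Op 4: merge R0<->R2 -> R0=(0,5,0) R2=(0,5,0)
Op 5: merge R1<->R2 -> R1=(0,8,0) R2=(0,8,0)
Op 6: merge R1<->R0 -> R1=(0,8,0) R0=(0,8,0)
Op 7: merge R2<->R0 -> R2=(0,8,0) R0=(0,8,0)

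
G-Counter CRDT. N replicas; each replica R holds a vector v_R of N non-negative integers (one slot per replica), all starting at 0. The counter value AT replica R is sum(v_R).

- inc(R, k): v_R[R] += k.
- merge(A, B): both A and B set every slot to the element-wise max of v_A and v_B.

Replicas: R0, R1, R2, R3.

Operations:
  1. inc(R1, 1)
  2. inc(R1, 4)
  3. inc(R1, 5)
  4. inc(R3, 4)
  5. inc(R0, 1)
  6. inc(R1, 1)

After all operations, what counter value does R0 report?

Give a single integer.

Op 1: inc R1 by 1 -> R1=(0,1,0,0) value=1
Op 2: inc R1 by 4 -> R1=(0,5,0,0) value=5
Op 3: inc R1 by 5 -> R1=(0,10,0,0) value=10
Op 4: inc R3 by 4 -> R3=(0,0,0,4) value=4
Op 5: inc R0 by 1 -> R0=(1,0,0,0) value=1
Op 6: inc R1 by 1 -> R1=(0,11,0,0) value=11

Answer: 1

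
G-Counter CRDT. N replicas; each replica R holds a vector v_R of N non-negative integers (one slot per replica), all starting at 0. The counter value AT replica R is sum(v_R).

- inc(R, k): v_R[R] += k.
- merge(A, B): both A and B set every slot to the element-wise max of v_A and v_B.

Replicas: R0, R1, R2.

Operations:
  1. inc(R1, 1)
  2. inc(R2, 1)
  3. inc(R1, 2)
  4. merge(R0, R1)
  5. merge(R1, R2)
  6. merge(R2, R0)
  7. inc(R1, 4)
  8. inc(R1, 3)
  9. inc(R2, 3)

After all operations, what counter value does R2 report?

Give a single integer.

Op 1: inc R1 by 1 -> R1=(0,1,0) value=1
Op 2: inc R2 by 1 -> R2=(0,0,1) value=1
Op 3: inc R1 by 2 -> R1=(0,3,0) value=3
Op 4: merge R0<->R1 -> R0=(0,3,0) R1=(0,3,0)
Op 5: merge R1<->R2 -> R1=(0,3,1) R2=(0,3,1)
Op 6: merge R2<->R0 -> R2=(0,3,1) R0=(0,3,1)
Op 7: inc R1 by 4 -> R1=(0,7,1) value=8
Op 8: inc R1 by 3 -> R1=(0,10,1) value=11
Op 9: inc R2 by 3 -> R2=(0,3,4) value=7

Answer: 7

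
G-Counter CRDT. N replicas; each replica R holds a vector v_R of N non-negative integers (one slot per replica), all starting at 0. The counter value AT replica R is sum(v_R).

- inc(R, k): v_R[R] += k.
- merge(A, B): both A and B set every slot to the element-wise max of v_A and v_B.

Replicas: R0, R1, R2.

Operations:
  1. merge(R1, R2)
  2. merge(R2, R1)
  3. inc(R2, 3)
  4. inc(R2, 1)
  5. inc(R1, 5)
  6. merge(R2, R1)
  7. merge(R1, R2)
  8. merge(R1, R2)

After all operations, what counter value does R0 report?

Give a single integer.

Answer: 0

Derivation:
Op 1: merge R1<->R2 -> R1=(0,0,0) R2=(0,0,0)
Op 2: merge R2<->R1 -> R2=(0,0,0) R1=(0,0,0)
Op 3: inc R2 by 3 -> R2=(0,0,3) value=3
Op 4: inc R2 by 1 -> R2=(0,0,4) value=4
Op 5: inc R1 by 5 -> R1=(0,5,0) value=5
Op 6: merge R2<->R1 -> R2=(0,5,4) R1=(0,5,4)
Op 7: merge R1<->R2 -> R1=(0,5,4) R2=(0,5,4)
Op 8: merge R1<->R2 -> R1=(0,5,4) R2=(0,5,4)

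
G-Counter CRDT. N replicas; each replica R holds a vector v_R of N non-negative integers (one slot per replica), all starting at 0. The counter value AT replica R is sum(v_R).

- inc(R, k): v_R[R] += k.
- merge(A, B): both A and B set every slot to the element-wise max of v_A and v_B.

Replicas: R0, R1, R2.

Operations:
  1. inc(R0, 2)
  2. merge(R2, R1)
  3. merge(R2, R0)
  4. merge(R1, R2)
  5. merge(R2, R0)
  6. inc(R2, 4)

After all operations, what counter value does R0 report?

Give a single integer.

Op 1: inc R0 by 2 -> R0=(2,0,0) value=2
Op 2: merge R2<->R1 -> R2=(0,0,0) R1=(0,0,0)
Op 3: merge R2<->R0 -> R2=(2,0,0) R0=(2,0,0)
Op 4: merge R1<->R2 -> R1=(2,0,0) R2=(2,0,0)
Op 5: merge R2<->R0 -> R2=(2,0,0) R0=(2,0,0)
Op 6: inc R2 by 4 -> R2=(2,0,4) value=6

Answer: 2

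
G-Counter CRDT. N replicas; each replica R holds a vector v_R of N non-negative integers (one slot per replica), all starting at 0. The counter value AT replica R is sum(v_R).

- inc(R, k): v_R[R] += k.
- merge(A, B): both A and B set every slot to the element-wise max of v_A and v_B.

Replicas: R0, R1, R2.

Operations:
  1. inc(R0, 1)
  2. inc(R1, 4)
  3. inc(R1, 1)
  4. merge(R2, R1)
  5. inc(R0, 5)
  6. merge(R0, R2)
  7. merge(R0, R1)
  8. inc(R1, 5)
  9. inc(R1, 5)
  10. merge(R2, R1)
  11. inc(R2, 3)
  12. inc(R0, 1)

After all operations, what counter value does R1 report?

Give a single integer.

Op 1: inc R0 by 1 -> R0=(1,0,0) value=1
Op 2: inc R1 by 4 -> R1=(0,4,0) value=4
Op 3: inc R1 by 1 -> R1=(0,5,0) value=5
Op 4: merge R2<->R1 -> R2=(0,5,0) R1=(0,5,0)
Op 5: inc R0 by 5 -> R0=(6,0,0) value=6
Op 6: merge R0<->R2 -> R0=(6,5,0) R2=(6,5,0)
Op 7: merge R0<->R1 -> R0=(6,5,0) R1=(6,5,0)
Op 8: inc R1 by 5 -> R1=(6,10,0) value=16
Op 9: inc R1 by 5 -> R1=(6,15,0) value=21
Op 10: merge R2<->R1 -> R2=(6,15,0) R1=(6,15,0)
Op 11: inc R2 by 3 -> R2=(6,15,3) value=24
Op 12: inc R0 by 1 -> R0=(7,5,0) value=12

Answer: 21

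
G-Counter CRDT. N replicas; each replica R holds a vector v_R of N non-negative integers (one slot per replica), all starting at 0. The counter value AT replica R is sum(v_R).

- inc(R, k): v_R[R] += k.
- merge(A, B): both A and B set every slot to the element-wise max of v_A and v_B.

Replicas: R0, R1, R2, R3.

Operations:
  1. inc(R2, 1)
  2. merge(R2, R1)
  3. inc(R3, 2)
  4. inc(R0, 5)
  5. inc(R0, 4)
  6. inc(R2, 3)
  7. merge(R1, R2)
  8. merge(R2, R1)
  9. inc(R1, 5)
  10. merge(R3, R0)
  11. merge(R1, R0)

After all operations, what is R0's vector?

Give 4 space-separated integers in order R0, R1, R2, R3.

Answer: 9 5 4 2

Derivation:
Op 1: inc R2 by 1 -> R2=(0,0,1,0) value=1
Op 2: merge R2<->R1 -> R2=(0,0,1,0) R1=(0,0,1,0)
Op 3: inc R3 by 2 -> R3=(0,0,0,2) value=2
Op 4: inc R0 by 5 -> R0=(5,0,0,0) value=5
Op 5: inc R0 by 4 -> R0=(9,0,0,0) value=9
Op 6: inc R2 by 3 -> R2=(0,0,4,0) value=4
Op 7: merge R1<->R2 -> R1=(0,0,4,0) R2=(0,0,4,0)
Op 8: merge R2<->R1 -> R2=(0,0,4,0) R1=(0,0,4,0)
Op 9: inc R1 by 5 -> R1=(0,5,4,0) value=9
Op 10: merge R3<->R0 -> R3=(9,0,0,2) R0=(9,0,0,2)
Op 11: merge R1<->R0 -> R1=(9,5,4,2) R0=(9,5,4,2)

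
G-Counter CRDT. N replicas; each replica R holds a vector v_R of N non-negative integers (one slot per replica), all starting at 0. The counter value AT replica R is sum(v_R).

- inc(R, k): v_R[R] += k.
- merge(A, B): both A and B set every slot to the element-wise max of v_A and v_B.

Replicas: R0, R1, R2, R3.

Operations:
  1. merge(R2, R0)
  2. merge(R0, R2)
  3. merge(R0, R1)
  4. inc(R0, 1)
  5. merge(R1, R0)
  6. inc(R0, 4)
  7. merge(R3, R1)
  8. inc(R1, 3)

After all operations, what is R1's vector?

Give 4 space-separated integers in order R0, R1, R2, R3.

Answer: 1 3 0 0

Derivation:
Op 1: merge R2<->R0 -> R2=(0,0,0,0) R0=(0,0,0,0)
Op 2: merge R0<->R2 -> R0=(0,0,0,0) R2=(0,0,0,0)
Op 3: merge R0<->R1 -> R0=(0,0,0,0) R1=(0,0,0,0)
Op 4: inc R0 by 1 -> R0=(1,0,0,0) value=1
Op 5: merge R1<->R0 -> R1=(1,0,0,0) R0=(1,0,0,0)
Op 6: inc R0 by 4 -> R0=(5,0,0,0) value=5
Op 7: merge R3<->R1 -> R3=(1,0,0,0) R1=(1,0,0,0)
Op 8: inc R1 by 3 -> R1=(1,3,0,0) value=4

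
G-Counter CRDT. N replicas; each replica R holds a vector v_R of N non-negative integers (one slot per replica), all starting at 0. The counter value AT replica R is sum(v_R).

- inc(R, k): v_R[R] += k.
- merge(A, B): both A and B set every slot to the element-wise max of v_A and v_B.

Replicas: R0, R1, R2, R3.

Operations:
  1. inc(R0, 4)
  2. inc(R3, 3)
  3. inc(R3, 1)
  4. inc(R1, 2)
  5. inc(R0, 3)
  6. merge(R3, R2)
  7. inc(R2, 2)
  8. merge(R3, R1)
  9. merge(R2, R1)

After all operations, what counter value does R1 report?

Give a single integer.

Op 1: inc R0 by 4 -> R0=(4,0,0,0) value=4
Op 2: inc R3 by 3 -> R3=(0,0,0,3) value=3
Op 3: inc R3 by 1 -> R3=(0,0,0,4) value=4
Op 4: inc R1 by 2 -> R1=(0,2,0,0) value=2
Op 5: inc R0 by 3 -> R0=(7,0,0,0) value=7
Op 6: merge R3<->R2 -> R3=(0,0,0,4) R2=(0,0,0,4)
Op 7: inc R2 by 2 -> R2=(0,0,2,4) value=6
Op 8: merge R3<->R1 -> R3=(0,2,0,4) R1=(0,2,0,4)
Op 9: merge R2<->R1 -> R2=(0,2,2,4) R1=(0,2,2,4)

Answer: 8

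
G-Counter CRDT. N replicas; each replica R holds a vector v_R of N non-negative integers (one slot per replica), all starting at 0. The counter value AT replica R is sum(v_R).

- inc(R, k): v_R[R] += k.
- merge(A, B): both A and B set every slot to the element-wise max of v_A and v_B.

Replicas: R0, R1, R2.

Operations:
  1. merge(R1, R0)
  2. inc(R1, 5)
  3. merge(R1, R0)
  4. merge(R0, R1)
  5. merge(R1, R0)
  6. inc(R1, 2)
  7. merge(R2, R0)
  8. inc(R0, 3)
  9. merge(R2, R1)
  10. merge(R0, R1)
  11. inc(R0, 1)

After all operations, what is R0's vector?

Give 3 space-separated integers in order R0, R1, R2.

Answer: 4 7 0

Derivation:
Op 1: merge R1<->R0 -> R1=(0,0,0) R0=(0,0,0)
Op 2: inc R1 by 5 -> R1=(0,5,0) value=5
Op 3: merge R1<->R0 -> R1=(0,5,0) R0=(0,5,0)
Op 4: merge R0<->R1 -> R0=(0,5,0) R1=(0,5,0)
Op 5: merge R1<->R0 -> R1=(0,5,0) R0=(0,5,0)
Op 6: inc R1 by 2 -> R1=(0,7,0) value=7
Op 7: merge R2<->R0 -> R2=(0,5,0) R0=(0,5,0)
Op 8: inc R0 by 3 -> R0=(3,5,0) value=8
Op 9: merge R2<->R1 -> R2=(0,7,0) R1=(0,7,0)
Op 10: merge R0<->R1 -> R0=(3,7,0) R1=(3,7,0)
Op 11: inc R0 by 1 -> R0=(4,7,0) value=11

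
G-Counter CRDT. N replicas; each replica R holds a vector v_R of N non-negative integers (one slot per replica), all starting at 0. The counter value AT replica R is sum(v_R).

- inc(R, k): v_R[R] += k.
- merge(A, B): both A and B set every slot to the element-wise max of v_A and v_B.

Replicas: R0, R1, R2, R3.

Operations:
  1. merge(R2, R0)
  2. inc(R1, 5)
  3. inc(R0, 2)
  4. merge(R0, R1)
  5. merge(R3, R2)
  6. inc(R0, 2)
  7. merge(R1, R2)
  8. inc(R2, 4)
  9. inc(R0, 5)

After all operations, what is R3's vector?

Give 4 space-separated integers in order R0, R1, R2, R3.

Answer: 0 0 0 0

Derivation:
Op 1: merge R2<->R0 -> R2=(0,0,0,0) R0=(0,0,0,0)
Op 2: inc R1 by 5 -> R1=(0,5,0,0) value=5
Op 3: inc R0 by 2 -> R0=(2,0,0,0) value=2
Op 4: merge R0<->R1 -> R0=(2,5,0,0) R1=(2,5,0,0)
Op 5: merge R3<->R2 -> R3=(0,0,0,0) R2=(0,0,0,0)
Op 6: inc R0 by 2 -> R0=(4,5,0,0) value=9
Op 7: merge R1<->R2 -> R1=(2,5,0,0) R2=(2,5,0,0)
Op 8: inc R2 by 4 -> R2=(2,5,4,0) value=11
Op 9: inc R0 by 5 -> R0=(9,5,0,0) value=14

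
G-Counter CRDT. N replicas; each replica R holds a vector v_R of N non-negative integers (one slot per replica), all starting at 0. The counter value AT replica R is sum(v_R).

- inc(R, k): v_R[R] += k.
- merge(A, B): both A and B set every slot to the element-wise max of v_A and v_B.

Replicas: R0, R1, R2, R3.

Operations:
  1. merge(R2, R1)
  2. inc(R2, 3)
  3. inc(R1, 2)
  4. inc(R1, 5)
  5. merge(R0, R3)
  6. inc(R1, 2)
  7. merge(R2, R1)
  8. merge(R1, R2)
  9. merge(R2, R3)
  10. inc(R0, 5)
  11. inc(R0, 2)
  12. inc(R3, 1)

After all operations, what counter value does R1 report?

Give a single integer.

Answer: 12

Derivation:
Op 1: merge R2<->R1 -> R2=(0,0,0,0) R1=(0,0,0,0)
Op 2: inc R2 by 3 -> R2=(0,0,3,0) value=3
Op 3: inc R1 by 2 -> R1=(0,2,0,0) value=2
Op 4: inc R1 by 5 -> R1=(0,7,0,0) value=7
Op 5: merge R0<->R3 -> R0=(0,0,0,0) R3=(0,0,0,0)
Op 6: inc R1 by 2 -> R1=(0,9,0,0) value=9
Op 7: merge R2<->R1 -> R2=(0,9,3,0) R1=(0,9,3,0)
Op 8: merge R1<->R2 -> R1=(0,9,3,0) R2=(0,9,3,0)
Op 9: merge R2<->R3 -> R2=(0,9,3,0) R3=(0,9,3,0)
Op 10: inc R0 by 5 -> R0=(5,0,0,0) value=5
Op 11: inc R0 by 2 -> R0=(7,0,0,0) value=7
Op 12: inc R3 by 1 -> R3=(0,9,3,1) value=13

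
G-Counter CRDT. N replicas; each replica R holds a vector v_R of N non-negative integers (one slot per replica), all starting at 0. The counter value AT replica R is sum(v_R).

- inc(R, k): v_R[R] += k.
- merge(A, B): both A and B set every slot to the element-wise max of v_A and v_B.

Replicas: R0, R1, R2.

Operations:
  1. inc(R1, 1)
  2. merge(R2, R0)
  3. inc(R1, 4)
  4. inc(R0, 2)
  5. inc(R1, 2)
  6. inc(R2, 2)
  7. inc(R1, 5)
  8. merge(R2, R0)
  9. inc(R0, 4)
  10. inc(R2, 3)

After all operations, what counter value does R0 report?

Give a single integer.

Op 1: inc R1 by 1 -> R1=(0,1,0) value=1
Op 2: merge R2<->R0 -> R2=(0,0,0) R0=(0,0,0)
Op 3: inc R1 by 4 -> R1=(0,5,0) value=5
Op 4: inc R0 by 2 -> R0=(2,0,0) value=2
Op 5: inc R1 by 2 -> R1=(0,7,0) value=7
Op 6: inc R2 by 2 -> R2=(0,0,2) value=2
Op 7: inc R1 by 5 -> R1=(0,12,0) value=12
Op 8: merge R2<->R0 -> R2=(2,0,2) R0=(2,0,2)
Op 9: inc R0 by 4 -> R0=(6,0,2) value=8
Op 10: inc R2 by 3 -> R2=(2,0,5) value=7

Answer: 8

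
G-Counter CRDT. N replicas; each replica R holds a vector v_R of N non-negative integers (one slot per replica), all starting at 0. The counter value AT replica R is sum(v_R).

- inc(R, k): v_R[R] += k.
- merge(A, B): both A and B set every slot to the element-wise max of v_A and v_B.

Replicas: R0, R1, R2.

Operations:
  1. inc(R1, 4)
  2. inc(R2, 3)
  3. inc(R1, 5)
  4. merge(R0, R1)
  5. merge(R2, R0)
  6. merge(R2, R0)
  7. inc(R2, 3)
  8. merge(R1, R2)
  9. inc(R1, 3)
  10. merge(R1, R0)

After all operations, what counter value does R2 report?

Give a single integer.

Answer: 15

Derivation:
Op 1: inc R1 by 4 -> R1=(0,4,0) value=4
Op 2: inc R2 by 3 -> R2=(0,0,3) value=3
Op 3: inc R1 by 5 -> R1=(0,9,0) value=9
Op 4: merge R0<->R1 -> R0=(0,9,0) R1=(0,9,0)
Op 5: merge R2<->R0 -> R2=(0,9,3) R0=(0,9,3)
Op 6: merge R2<->R0 -> R2=(0,9,3) R0=(0,9,3)
Op 7: inc R2 by 3 -> R2=(0,9,6) value=15
Op 8: merge R1<->R2 -> R1=(0,9,6) R2=(0,9,6)
Op 9: inc R1 by 3 -> R1=(0,12,6) value=18
Op 10: merge R1<->R0 -> R1=(0,12,6) R0=(0,12,6)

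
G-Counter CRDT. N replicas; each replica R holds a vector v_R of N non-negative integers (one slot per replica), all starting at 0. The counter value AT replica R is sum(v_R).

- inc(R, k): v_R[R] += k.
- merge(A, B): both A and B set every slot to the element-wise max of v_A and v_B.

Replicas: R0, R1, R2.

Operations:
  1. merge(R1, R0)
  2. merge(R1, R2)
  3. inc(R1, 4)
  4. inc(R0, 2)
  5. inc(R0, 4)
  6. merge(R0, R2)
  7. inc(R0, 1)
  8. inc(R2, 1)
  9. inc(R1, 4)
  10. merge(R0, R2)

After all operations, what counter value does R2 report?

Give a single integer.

Answer: 8

Derivation:
Op 1: merge R1<->R0 -> R1=(0,0,0) R0=(0,0,0)
Op 2: merge R1<->R2 -> R1=(0,0,0) R2=(0,0,0)
Op 3: inc R1 by 4 -> R1=(0,4,0) value=4
Op 4: inc R0 by 2 -> R0=(2,0,0) value=2
Op 5: inc R0 by 4 -> R0=(6,0,0) value=6
Op 6: merge R0<->R2 -> R0=(6,0,0) R2=(6,0,0)
Op 7: inc R0 by 1 -> R0=(7,0,0) value=7
Op 8: inc R2 by 1 -> R2=(6,0,1) value=7
Op 9: inc R1 by 4 -> R1=(0,8,0) value=8
Op 10: merge R0<->R2 -> R0=(7,0,1) R2=(7,0,1)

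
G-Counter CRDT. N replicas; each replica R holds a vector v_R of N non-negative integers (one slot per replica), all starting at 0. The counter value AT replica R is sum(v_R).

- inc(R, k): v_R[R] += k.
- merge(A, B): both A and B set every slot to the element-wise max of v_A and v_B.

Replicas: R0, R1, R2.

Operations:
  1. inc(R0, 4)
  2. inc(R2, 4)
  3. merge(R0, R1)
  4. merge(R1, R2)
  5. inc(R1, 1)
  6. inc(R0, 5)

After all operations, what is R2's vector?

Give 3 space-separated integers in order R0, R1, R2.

Answer: 4 0 4

Derivation:
Op 1: inc R0 by 4 -> R0=(4,0,0) value=4
Op 2: inc R2 by 4 -> R2=(0,0,4) value=4
Op 3: merge R0<->R1 -> R0=(4,0,0) R1=(4,0,0)
Op 4: merge R1<->R2 -> R1=(4,0,4) R2=(4,0,4)
Op 5: inc R1 by 1 -> R1=(4,1,4) value=9
Op 6: inc R0 by 5 -> R0=(9,0,0) value=9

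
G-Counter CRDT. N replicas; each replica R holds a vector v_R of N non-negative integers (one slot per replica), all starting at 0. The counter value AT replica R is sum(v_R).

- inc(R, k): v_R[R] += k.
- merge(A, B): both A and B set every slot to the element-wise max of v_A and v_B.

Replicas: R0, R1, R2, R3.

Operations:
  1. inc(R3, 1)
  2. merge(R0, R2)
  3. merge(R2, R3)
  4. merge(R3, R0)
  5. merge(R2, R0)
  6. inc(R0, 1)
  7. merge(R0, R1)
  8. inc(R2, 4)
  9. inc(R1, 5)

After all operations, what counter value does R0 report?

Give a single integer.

Answer: 2

Derivation:
Op 1: inc R3 by 1 -> R3=(0,0,0,1) value=1
Op 2: merge R0<->R2 -> R0=(0,0,0,0) R2=(0,0,0,0)
Op 3: merge R2<->R3 -> R2=(0,0,0,1) R3=(0,0,0,1)
Op 4: merge R3<->R0 -> R3=(0,0,0,1) R0=(0,0,0,1)
Op 5: merge R2<->R0 -> R2=(0,0,0,1) R0=(0,0,0,1)
Op 6: inc R0 by 1 -> R0=(1,0,0,1) value=2
Op 7: merge R0<->R1 -> R0=(1,0,0,1) R1=(1,0,0,1)
Op 8: inc R2 by 4 -> R2=(0,0,4,1) value=5
Op 9: inc R1 by 5 -> R1=(1,5,0,1) value=7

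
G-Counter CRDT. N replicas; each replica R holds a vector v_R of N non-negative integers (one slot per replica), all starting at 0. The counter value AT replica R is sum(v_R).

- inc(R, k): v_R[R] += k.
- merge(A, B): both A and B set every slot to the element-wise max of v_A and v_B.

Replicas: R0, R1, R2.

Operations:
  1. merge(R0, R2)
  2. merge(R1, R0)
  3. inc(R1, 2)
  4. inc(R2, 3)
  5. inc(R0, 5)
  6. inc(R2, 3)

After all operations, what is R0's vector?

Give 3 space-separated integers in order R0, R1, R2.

Answer: 5 0 0

Derivation:
Op 1: merge R0<->R2 -> R0=(0,0,0) R2=(0,0,0)
Op 2: merge R1<->R0 -> R1=(0,0,0) R0=(0,0,0)
Op 3: inc R1 by 2 -> R1=(0,2,0) value=2
Op 4: inc R2 by 3 -> R2=(0,0,3) value=3
Op 5: inc R0 by 5 -> R0=(5,0,0) value=5
Op 6: inc R2 by 3 -> R2=(0,0,6) value=6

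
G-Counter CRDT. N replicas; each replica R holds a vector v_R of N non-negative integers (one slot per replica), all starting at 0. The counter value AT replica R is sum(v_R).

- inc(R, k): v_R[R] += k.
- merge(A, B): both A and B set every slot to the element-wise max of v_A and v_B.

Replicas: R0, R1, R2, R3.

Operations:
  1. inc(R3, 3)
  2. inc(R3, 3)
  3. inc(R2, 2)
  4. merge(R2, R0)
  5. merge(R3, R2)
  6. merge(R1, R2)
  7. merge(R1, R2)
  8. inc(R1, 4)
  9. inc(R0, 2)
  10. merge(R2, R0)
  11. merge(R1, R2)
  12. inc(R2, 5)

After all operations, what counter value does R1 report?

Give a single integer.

Answer: 14

Derivation:
Op 1: inc R3 by 3 -> R3=(0,0,0,3) value=3
Op 2: inc R3 by 3 -> R3=(0,0,0,6) value=6
Op 3: inc R2 by 2 -> R2=(0,0,2,0) value=2
Op 4: merge R2<->R0 -> R2=(0,0,2,0) R0=(0,0,2,0)
Op 5: merge R3<->R2 -> R3=(0,0,2,6) R2=(0,0,2,6)
Op 6: merge R1<->R2 -> R1=(0,0,2,6) R2=(0,0,2,6)
Op 7: merge R1<->R2 -> R1=(0,0,2,6) R2=(0,0,2,6)
Op 8: inc R1 by 4 -> R1=(0,4,2,6) value=12
Op 9: inc R0 by 2 -> R0=(2,0,2,0) value=4
Op 10: merge R2<->R0 -> R2=(2,0,2,6) R0=(2,0,2,6)
Op 11: merge R1<->R2 -> R1=(2,4,2,6) R2=(2,4,2,6)
Op 12: inc R2 by 5 -> R2=(2,4,7,6) value=19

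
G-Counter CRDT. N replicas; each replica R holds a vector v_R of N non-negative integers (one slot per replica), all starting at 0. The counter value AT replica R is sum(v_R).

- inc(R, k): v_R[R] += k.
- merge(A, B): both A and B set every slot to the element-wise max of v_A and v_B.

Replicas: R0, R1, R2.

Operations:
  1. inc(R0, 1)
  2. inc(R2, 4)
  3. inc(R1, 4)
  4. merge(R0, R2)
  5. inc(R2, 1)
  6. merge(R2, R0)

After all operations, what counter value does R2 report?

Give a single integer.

Answer: 6

Derivation:
Op 1: inc R0 by 1 -> R0=(1,0,0) value=1
Op 2: inc R2 by 4 -> R2=(0,0,4) value=4
Op 3: inc R1 by 4 -> R1=(0,4,0) value=4
Op 4: merge R0<->R2 -> R0=(1,0,4) R2=(1,0,4)
Op 5: inc R2 by 1 -> R2=(1,0,5) value=6
Op 6: merge R2<->R0 -> R2=(1,0,5) R0=(1,0,5)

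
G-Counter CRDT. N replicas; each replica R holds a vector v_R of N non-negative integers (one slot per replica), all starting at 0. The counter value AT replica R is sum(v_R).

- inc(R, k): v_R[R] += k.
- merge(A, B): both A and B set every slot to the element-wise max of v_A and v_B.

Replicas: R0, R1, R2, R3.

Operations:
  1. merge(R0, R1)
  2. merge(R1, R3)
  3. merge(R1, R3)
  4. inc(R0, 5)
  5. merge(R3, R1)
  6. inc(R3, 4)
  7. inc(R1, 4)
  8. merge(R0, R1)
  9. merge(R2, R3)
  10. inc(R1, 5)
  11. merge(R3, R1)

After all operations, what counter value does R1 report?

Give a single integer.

Op 1: merge R0<->R1 -> R0=(0,0,0,0) R1=(0,0,0,0)
Op 2: merge R1<->R3 -> R1=(0,0,0,0) R3=(0,0,0,0)
Op 3: merge R1<->R3 -> R1=(0,0,0,0) R3=(0,0,0,0)
Op 4: inc R0 by 5 -> R0=(5,0,0,0) value=5
Op 5: merge R3<->R1 -> R3=(0,0,0,0) R1=(0,0,0,0)
Op 6: inc R3 by 4 -> R3=(0,0,0,4) value=4
Op 7: inc R1 by 4 -> R1=(0,4,0,0) value=4
Op 8: merge R0<->R1 -> R0=(5,4,0,0) R1=(5,4,0,0)
Op 9: merge R2<->R3 -> R2=(0,0,0,4) R3=(0,0,0,4)
Op 10: inc R1 by 5 -> R1=(5,9,0,0) value=14
Op 11: merge R3<->R1 -> R3=(5,9,0,4) R1=(5,9,0,4)

Answer: 18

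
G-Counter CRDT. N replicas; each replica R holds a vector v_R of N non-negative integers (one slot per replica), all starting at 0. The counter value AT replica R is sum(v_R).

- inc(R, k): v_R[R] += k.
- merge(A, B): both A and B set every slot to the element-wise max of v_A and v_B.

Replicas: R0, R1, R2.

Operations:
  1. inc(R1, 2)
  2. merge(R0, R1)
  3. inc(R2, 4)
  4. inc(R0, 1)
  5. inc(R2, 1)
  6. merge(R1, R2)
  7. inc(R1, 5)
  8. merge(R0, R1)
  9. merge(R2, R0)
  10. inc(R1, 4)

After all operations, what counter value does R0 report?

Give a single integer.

Op 1: inc R1 by 2 -> R1=(0,2,0) value=2
Op 2: merge R0<->R1 -> R0=(0,2,0) R1=(0,2,0)
Op 3: inc R2 by 4 -> R2=(0,0,4) value=4
Op 4: inc R0 by 1 -> R0=(1,2,0) value=3
Op 5: inc R2 by 1 -> R2=(0,0,5) value=5
Op 6: merge R1<->R2 -> R1=(0,2,5) R2=(0,2,5)
Op 7: inc R1 by 5 -> R1=(0,7,5) value=12
Op 8: merge R0<->R1 -> R0=(1,7,5) R1=(1,7,5)
Op 9: merge R2<->R0 -> R2=(1,7,5) R0=(1,7,5)
Op 10: inc R1 by 4 -> R1=(1,11,5) value=17

Answer: 13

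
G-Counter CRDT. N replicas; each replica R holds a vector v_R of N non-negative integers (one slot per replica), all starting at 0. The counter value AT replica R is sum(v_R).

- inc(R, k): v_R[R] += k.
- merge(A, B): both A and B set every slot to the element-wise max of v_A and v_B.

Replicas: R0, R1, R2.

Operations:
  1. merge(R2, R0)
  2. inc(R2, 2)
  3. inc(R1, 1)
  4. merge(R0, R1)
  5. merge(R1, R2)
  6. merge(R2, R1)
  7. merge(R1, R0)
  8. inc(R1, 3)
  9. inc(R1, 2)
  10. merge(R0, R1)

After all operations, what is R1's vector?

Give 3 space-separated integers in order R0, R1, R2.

Answer: 0 6 2

Derivation:
Op 1: merge R2<->R0 -> R2=(0,0,0) R0=(0,0,0)
Op 2: inc R2 by 2 -> R2=(0,0,2) value=2
Op 3: inc R1 by 1 -> R1=(0,1,0) value=1
Op 4: merge R0<->R1 -> R0=(0,1,0) R1=(0,1,0)
Op 5: merge R1<->R2 -> R1=(0,1,2) R2=(0,1,2)
Op 6: merge R2<->R1 -> R2=(0,1,2) R1=(0,1,2)
Op 7: merge R1<->R0 -> R1=(0,1,2) R0=(0,1,2)
Op 8: inc R1 by 3 -> R1=(0,4,2) value=6
Op 9: inc R1 by 2 -> R1=(0,6,2) value=8
Op 10: merge R0<->R1 -> R0=(0,6,2) R1=(0,6,2)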